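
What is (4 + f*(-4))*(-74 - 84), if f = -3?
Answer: -2528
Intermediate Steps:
(4 + f*(-4))*(-74 - 84) = (4 - 3*(-4))*(-74 - 84) = (4 + 12)*(-158) = 16*(-158) = -2528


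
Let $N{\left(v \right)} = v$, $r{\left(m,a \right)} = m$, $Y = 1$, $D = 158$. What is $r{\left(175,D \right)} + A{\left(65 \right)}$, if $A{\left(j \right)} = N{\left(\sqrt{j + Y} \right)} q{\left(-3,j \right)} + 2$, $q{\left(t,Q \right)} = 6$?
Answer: $177 + 6 \sqrt{66} \approx 225.74$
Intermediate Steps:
$A{\left(j \right)} = 2 + 6 \sqrt{1 + j}$ ($A{\left(j \right)} = \sqrt{j + 1} \cdot 6 + 2 = \sqrt{1 + j} 6 + 2 = 6 \sqrt{1 + j} + 2 = 2 + 6 \sqrt{1 + j}$)
$r{\left(175,D \right)} + A{\left(65 \right)} = 175 + \left(2 + 6 \sqrt{1 + 65}\right) = 175 + \left(2 + 6 \sqrt{66}\right) = 177 + 6 \sqrt{66}$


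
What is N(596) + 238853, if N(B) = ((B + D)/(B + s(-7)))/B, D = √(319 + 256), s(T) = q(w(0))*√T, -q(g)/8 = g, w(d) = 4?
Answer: 21639126537/90596 + 5*√23/362384 + 2*I*√7/22649 + 5*I*√161/6749402 ≈ 2.3885e+5 + 0.00024303*I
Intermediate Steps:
q(g) = -8*g
s(T) = -32*√T (s(T) = (-8*4)*√T = -32*√T)
D = 5*√23 (D = √575 = 5*√23 ≈ 23.979)
N(B) = (B + 5*√23)/(B*(B - 32*I*√7)) (N(B) = ((B + 5*√23)/(B - 32*I*√7))/B = (B + 5*√23)/(B*(B - 32*I*√7)))
N(596) + 238853 = (596 + 5*√23)/(596*(596 - 32*I*√7)) + 238853 = 238853 + (596 + 5*√23)/(596*(596 - 32*I*√7))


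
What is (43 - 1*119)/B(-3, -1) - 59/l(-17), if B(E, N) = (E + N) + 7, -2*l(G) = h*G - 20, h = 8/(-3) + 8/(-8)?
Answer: -8590/381 ≈ -22.546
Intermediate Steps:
h = -11/3 (h = 8*(-1/3) + 8*(-1/8) = -8/3 - 1 = -11/3 ≈ -3.6667)
l(G) = 10 + 11*G/6 (l(G) = -(-11*G/3 - 20)/2 = -(-20 - 11*G/3)/2 = 10 + 11*G/6)
B(E, N) = 7 + E + N
(43 - 1*119)/B(-3, -1) - 59/l(-17) = (43 - 1*119)/(7 - 3 - 1) - 59/(10 + (11/6)*(-17)) = (43 - 119)/3 - 59/(10 - 187/6) = -76*1/3 - 59/(-127/6) = -76/3 - 59*(-6/127) = -76/3 + 354/127 = -8590/381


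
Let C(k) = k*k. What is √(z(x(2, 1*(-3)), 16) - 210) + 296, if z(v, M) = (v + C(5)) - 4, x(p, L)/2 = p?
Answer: 296 + I*√185 ≈ 296.0 + 13.601*I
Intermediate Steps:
C(k) = k²
x(p, L) = 2*p
z(v, M) = 21 + v (z(v, M) = (v + 5²) - 4 = (v + 25) - 4 = (25 + v) - 4 = 21 + v)
√(z(x(2, 1*(-3)), 16) - 210) + 296 = √((21 + 2*2) - 210) + 296 = √((21 + 4) - 210) + 296 = √(25 - 210) + 296 = √(-185) + 296 = I*√185 + 296 = 296 + I*√185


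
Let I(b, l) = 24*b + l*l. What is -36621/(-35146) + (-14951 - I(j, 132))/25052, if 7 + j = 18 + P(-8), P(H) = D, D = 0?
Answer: -114850501/440238796 ≈ -0.26088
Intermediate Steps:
P(H) = 0
j = 11 (j = -7 + (18 + 0) = -7 + 18 = 11)
I(b, l) = l² + 24*b (I(b, l) = 24*b + l² = l² + 24*b)
-36621/(-35146) + (-14951 - I(j, 132))/25052 = -36621/(-35146) + (-14951 - (132² + 24*11))/25052 = -36621*(-1/35146) + (-14951 - (17424 + 264))*(1/25052) = 36621/35146 + (-14951 - 1*17688)*(1/25052) = 36621/35146 + (-14951 - 17688)*(1/25052) = 36621/35146 - 32639*1/25052 = 36621/35146 - 32639/25052 = -114850501/440238796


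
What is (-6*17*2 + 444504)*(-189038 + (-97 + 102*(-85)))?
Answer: -87884761500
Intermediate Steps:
(-6*17*2 + 444504)*(-189038 + (-97 + 102*(-85))) = (-102*2 + 444504)*(-189038 + (-97 - 8670)) = (-204 + 444504)*(-189038 - 8767) = 444300*(-197805) = -87884761500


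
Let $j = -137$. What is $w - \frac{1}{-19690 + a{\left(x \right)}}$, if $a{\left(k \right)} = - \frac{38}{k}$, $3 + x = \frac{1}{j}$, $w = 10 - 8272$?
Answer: $- \frac{33490322488}{4053537} \approx -8262.0$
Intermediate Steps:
$w = -8262$ ($w = 10 - 8272 = -8262$)
$x = - \frac{412}{137}$ ($x = -3 + \frac{1}{-137} = -3 - \frac{1}{137} = - \frac{412}{137} \approx -3.0073$)
$w - \frac{1}{-19690 + a{\left(x \right)}} = -8262 - \frac{1}{-19690 - \frac{38}{- \frac{412}{137}}} = -8262 - \frac{1}{-19690 - - \frac{2603}{206}} = -8262 - \frac{1}{-19690 + \frac{2603}{206}} = -8262 - \frac{1}{- \frac{4053537}{206}} = -8262 - - \frac{206}{4053537} = -8262 + \frac{206}{4053537} = - \frac{33490322488}{4053537}$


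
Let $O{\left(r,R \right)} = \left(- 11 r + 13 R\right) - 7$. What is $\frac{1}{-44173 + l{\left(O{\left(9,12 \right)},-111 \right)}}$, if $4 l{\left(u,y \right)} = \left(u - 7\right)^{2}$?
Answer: $- \frac{4}{174843} \approx -2.2878 \cdot 10^{-5}$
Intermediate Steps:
$O{\left(r,R \right)} = -7 - 11 r + 13 R$
$l{\left(u,y \right)} = \frac{\left(-7 + u\right)^{2}}{4}$ ($l{\left(u,y \right)} = \frac{\left(u - 7\right)^{2}}{4} = \frac{\left(-7 + u\right)^{2}}{4}$)
$\frac{1}{-44173 + l{\left(O{\left(9,12 \right)},-111 \right)}} = \frac{1}{-44173 + \frac{\left(-7 - -50\right)^{2}}{4}} = \frac{1}{-44173 + \frac{\left(-7 + 50\right)^{2}}{4}} = \frac{1}{-44173 + \frac{43^{2}}{4}} = \frac{1}{-44173 + \frac{1}{4} \cdot 1849} = \frac{1}{-44173 + \frac{1849}{4}} = \frac{1}{- \frac{174843}{4}} = - \frac{4}{174843}$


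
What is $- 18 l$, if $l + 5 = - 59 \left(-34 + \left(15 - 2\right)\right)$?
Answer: $-22212$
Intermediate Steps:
$l = 1234$ ($l = -5 - 59 \left(-34 + \left(15 - 2\right)\right) = -5 - 59 \left(-34 + 13\right) = -5 - -1239 = -5 + 1239 = 1234$)
$- 18 l = \left(-18\right) 1234 = -22212$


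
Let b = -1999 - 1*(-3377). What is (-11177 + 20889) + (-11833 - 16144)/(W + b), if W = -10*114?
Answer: 2283479/238 ≈ 9594.5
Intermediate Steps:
b = 1378 (b = -1999 + 3377 = 1378)
W = -1140
(-11177 + 20889) + (-11833 - 16144)/(W + b) = (-11177 + 20889) + (-11833 - 16144)/(-1140 + 1378) = 9712 - 27977/238 = 2283479/238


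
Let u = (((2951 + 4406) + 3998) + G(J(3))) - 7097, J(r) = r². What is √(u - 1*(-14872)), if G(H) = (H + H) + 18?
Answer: 37*√14 ≈ 138.44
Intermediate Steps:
G(H) = 18 + 2*H (G(H) = 2*H + 18 = 18 + 2*H)
u = 4294 (u = (((2951 + 4406) + 3998) + (18 + 2*3²)) - 7097 = ((7357 + 3998) + (18 + 2*9)) - 7097 = (11355 + (18 + 18)) - 7097 = (11355 + 36) - 7097 = 11391 - 7097 = 4294)
√(u - 1*(-14872)) = √(4294 - 1*(-14872)) = √(4294 + 14872) = √19166 = 37*√14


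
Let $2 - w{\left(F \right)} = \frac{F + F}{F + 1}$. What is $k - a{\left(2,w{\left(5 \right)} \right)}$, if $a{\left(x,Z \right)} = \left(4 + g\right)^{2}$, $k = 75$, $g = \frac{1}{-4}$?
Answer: $\frac{975}{16} \approx 60.938$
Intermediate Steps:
$w{\left(F \right)} = 2 - \frac{2 F}{1 + F}$ ($w{\left(F \right)} = 2 - \frac{F + F}{F + 1} = 2 - \frac{2 F}{1 + F}$)
$g = - \frac{1}{4} \approx -0.25$
$a{\left(x,Z \right)} = \frac{225}{16}$ ($a{\left(x,Z \right)} = \left(4 - \frac{1}{4}\right)^{2} = \left(\frac{15}{4}\right)^{2} = \frac{225}{16}$)
$k - a{\left(2,w{\left(5 \right)} \right)} = 75 - \frac{225}{16} = \frac{975}{16}$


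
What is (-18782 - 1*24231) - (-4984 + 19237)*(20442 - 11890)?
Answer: -121934669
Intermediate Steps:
(-18782 - 1*24231) - (-4984 + 19237)*(20442 - 11890) = (-18782 - 24231) - 14253*8552 = -43013 - 1*121891656 = -43013 - 121891656 = -121934669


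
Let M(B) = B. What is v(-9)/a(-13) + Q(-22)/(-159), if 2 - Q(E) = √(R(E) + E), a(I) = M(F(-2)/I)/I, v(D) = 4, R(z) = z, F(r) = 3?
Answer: 11942/53 + 2*I*√11/159 ≈ 225.32 + 0.041719*I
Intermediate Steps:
a(I) = 3/I² (a(I) = (3/I)/I = 3/I²)
Q(E) = 2 - √2*√E (Q(E) = 2 - √(E + E) = 2 - √(2*E) = 2 - √2*√E)
v(-9)/a(-13) + Q(-22)/(-159) = 4/((3/(-13)²)) + (2 - √2*√(-22))/(-159) = 4/((3*(1/169))) + (2 - √2*I*√22)*(-1/159) = 4/(3/169) + (2 - 2*I*√11)*(-1/159) = 4*(169/3) + (-2/159 + 2*I*√11/159) = 676/3 + (-2/159 + 2*I*√11/159) = 11942/53 + 2*I*√11/159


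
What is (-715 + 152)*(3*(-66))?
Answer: 111474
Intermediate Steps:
(-715 + 152)*(3*(-66)) = -563*(-198) = 111474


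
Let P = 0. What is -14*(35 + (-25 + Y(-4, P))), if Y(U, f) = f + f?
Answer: -140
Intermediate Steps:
Y(U, f) = 2*f
-14*(35 + (-25 + Y(-4, P))) = -14*(35 + (-25 + 2*0)) = -14*(35 + (-25 + 0)) = -14*(35 - 25) = -14*10 = -140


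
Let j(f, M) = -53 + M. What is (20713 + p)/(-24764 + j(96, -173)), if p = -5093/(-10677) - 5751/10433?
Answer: -461455572275/556742918718 ≈ -0.82885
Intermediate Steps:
p = -8268158/111393141 (p = -5093*(-1/10677) - 5751*1/10433 = 5093/10677 - 5751/10433 = -8268158/111393141 ≈ -0.074225)
(20713 + p)/(-24764 + j(96, -173)) = (20713 - 8268158/111393141)/(-24764 + (-53 - 173)) = 2307277861375/(111393141*(-24764 - 226)) = (2307277861375/111393141)/(-24990) = (2307277861375/111393141)*(-1/24990) = -461455572275/556742918718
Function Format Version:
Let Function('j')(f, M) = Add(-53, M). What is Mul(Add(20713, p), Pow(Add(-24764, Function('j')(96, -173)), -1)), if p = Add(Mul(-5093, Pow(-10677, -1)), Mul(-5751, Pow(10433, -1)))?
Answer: Rational(-461455572275, 556742918718) ≈ -0.82885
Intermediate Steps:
p = Rational(-8268158, 111393141) (p = Add(Mul(-5093, Rational(-1, 10677)), Mul(-5751, Rational(1, 10433))) = Add(Rational(5093, 10677), Rational(-5751, 10433)) = Rational(-8268158, 111393141) ≈ -0.074225)
Mul(Add(20713, p), Pow(Add(-24764, Function('j')(96, -173)), -1)) = Mul(Add(20713, Rational(-8268158, 111393141)), Pow(Add(-24764, Add(-53, -173)), -1)) = Mul(Rational(2307277861375, 111393141), Pow(Add(-24764, -226), -1)) = Mul(Rational(2307277861375, 111393141), Pow(-24990, -1)) = Mul(Rational(2307277861375, 111393141), Rational(-1, 24990)) = Rational(-461455572275, 556742918718)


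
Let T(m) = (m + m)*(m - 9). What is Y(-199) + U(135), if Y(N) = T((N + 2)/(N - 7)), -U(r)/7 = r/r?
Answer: -474955/21218 ≈ -22.385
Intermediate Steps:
U(r) = -7 (U(r) = -7*r/r = -7*1 = -7)
T(m) = 2*m*(-9 + m) (T(m) = (2*m)*(-9 + m) = 2*m*(-9 + m))
Y(N) = 2*(-9 + (2 + N)/(-7 + N))*(2 + N)/(-7 + N) (Y(N) = 2*((N + 2)/(N - 7))*(-9 + (N + 2)/(N - 7)) = 2*((2 + N)/(-7 + N))*(-9 + (2 + N)/(-7 + N)) = 2*(-9 + (2 + N)/(-7 + N))*(2 + N)/(-7 + N))
Y(-199) + U(135) = -2*(-65 + 8*(-199))*(2 - 199)/(-7 - 199)² - 7 = -2*(-65 - 1592)*(-197)/(-206)² - 7 = -2*1/42436*(-1657)*(-197) - 7 = -326429/21218 - 7 = -474955/21218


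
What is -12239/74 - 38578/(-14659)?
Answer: -176556729/1084766 ≈ -162.76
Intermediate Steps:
-12239/74 - 38578/(-14659) = -12239*1/74 - 38578*(-1/14659) = -12239/74 + 38578/14659 = -176556729/1084766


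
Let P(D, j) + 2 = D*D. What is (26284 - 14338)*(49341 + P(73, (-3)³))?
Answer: 653063928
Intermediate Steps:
P(D, j) = -2 + D² (P(D, j) = -2 + D*D = -2 + D²)
(26284 - 14338)*(49341 + P(73, (-3)³)) = (26284 - 14338)*(49341 + (-2 + 73²)) = 11946*(49341 + (-2 + 5329)) = 11946*(49341 + 5327) = 11946*54668 = 653063928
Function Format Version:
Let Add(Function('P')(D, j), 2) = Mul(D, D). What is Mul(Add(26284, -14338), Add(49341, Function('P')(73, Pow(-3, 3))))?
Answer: 653063928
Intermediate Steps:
Function('P')(D, j) = Add(-2, Pow(D, 2)) (Function('P')(D, j) = Add(-2, Mul(D, D)) = Add(-2, Pow(D, 2)))
Mul(Add(26284, -14338), Add(49341, Function('P')(73, Pow(-3, 3)))) = Mul(Add(26284, -14338), Add(49341, Add(-2, Pow(73, 2)))) = Mul(11946, Add(49341, Add(-2, 5329))) = Mul(11946, Add(49341, 5327)) = Mul(11946, 54668) = 653063928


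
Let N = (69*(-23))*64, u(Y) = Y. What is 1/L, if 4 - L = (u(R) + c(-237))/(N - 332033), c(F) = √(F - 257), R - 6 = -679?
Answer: 39565657649/158201220045 - 433601*I*√494/3005823180855 ≈ 0.2501 - 3.2062e-6*I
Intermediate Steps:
R = -673 (R = 6 - 679 = -673)
N = -101568 (N = -1587*64 = -101568)
c(F) = √(-257 + F)
L = 1733731/433601 + I*√494/433601 (L = 4 - (-673 + √(-257 - 237))/(-101568 - 332033) = 4 - (-673 + √(-494))/(-433601) = 4 - (-673 + I*√494)*(-1)/433601 = 4 - (673/433601 - I*√494/433601) = 4 + (-673/433601 + I*√494/433601) = 1733731/433601 + I*√494/433601 ≈ 3.9984 + 5.1259e-5*I)
1/L = 1/(1733731/433601 + I*√494/433601)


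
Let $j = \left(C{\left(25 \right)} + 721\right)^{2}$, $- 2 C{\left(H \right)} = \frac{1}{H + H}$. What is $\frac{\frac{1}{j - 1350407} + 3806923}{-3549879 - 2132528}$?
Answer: $- \frac{31619557038659677}{47196959921026993} \approx -0.66995$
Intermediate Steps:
$C{\left(H \right)} = - \frac{1}{4 H}$ ($C{\left(H \right)} = - \frac{1}{2 \left(H + H\right)} = - \frac{1}{2 \cdot 2 H} = - \frac{\frac{1}{2} \frac{1}{H}}{2} = - \frac{1}{4 H}$)
$j = \frac{5198265801}{10000}$ ($j = \left(- \frac{1}{4 \cdot 25} + 721\right)^{2} = \left(\left(- \frac{1}{4}\right) \frac{1}{25} + 721\right)^{2} = \left(- \frac{1}{100} + 721\right)^{2} = \left(\frac{72099}{100}\right)^{2} = \frac{5198265801}{10000} \approx 5.1983 \cdot 10^{5}$)
$\frac{\frac{1}{j - 1350407} + 3806923}{-3549879 - 2132528} = \frac{\frac{1}{\frac{5198265801}{10000} - 1350407} + 3806923}{-3549879 - 2132528} = \frac{\frac{1}{- \frac{8305804199}{10000}} + 3806923}{-5682407} = \left(- \frac{10000}{8305804199} + 3806923\right) \left(- \frac{1}{5682407}\right) = \frac{31619557038659677}{8305804199} \left(- \frac{1}{5682407}\right) = - \frac{31619557038659677}{47196959921026993}$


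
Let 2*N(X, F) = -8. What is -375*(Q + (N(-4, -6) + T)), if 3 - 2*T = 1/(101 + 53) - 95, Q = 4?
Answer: -5659125/308 ≈ -18374.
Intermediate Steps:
N(X, F) = -4 (N(X, F) = (½)*(-8) = -4)
T = 15091/308 (T = 3/2 - (1/(101 + 53) - 95)/2 = 3/2 - (1/154 - 95)/2 = 3/2 - ½*(-14629/154) = 3/2 + 14629/308 = 15091/308 ≈ 48.997)
-375*(Q + (N(-4, -6) + T)) = -375*(4 + (-4 + 15091/308)) = -375*(4 + 13859/308) = -375*15091/308 = -5659125/308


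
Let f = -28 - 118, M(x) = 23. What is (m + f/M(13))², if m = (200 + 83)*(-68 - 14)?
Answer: 285032125456/529 ≈ 5.3881e+8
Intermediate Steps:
f = -146
m = -23206 (m = 283*(-82) = -23206)
(m + f/M(13))² = (-23206 - 146/23)² = (-533884/23)² = 285032125456/529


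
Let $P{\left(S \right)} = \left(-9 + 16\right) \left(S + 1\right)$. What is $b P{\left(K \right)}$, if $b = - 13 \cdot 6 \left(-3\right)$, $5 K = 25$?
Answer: $9828$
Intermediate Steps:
$K = 5$ ($K = \frac{1}{5} \cdot 25 = 5$)
$P{\left(S \right)} = 7 + 7 S$ ($P{\left(S \right)} = 7 \left(1 + S\right) = 7 + 7 S$)
$b = 234$ ($b = \left(-13\right) \left(-18\right) = 234$)
$b P{\left(K \right)} = 234 \left(7 + 7 \cdot 5\right) = 234 \left(7 + 35\right) = 234 \cdot 42 = 9828$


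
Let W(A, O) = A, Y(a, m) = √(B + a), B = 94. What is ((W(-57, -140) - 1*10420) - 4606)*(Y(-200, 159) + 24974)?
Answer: -376682842 - 15083*I*√106 ≈ -3.7668e+8 - 1.5529e+5*I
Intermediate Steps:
Y(a, m) = √(94 + a)
((W(-57, -140) - 1*10420) - 4606)*(Y(-200, 159) + 24974) = ((-57 - 1*10420) - 4606)*(√(94 - 200) + 24974) = ((-57 - 10420) - 4606)*(√(-106) + 24974) = (-10477 - 4606)*(I*√106 + 24974) = -15083*(24974 + I*√106) = -376682842 - 15083*I*√106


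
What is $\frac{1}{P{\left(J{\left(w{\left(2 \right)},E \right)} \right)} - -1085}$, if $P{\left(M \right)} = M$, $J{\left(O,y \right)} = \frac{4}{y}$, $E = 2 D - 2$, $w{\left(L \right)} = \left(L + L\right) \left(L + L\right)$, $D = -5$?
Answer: $\frac{3}{3254} \approx 0.00092194$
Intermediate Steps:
$w{\left(L \right)} = 4 L^{2}$ ($w{\left(L \right)} = 2 L 2 L = 4 L^{2}$)
$E = -12$ ($E = 2 \left(-5\right) - 2 = -10 - 2 = -12$)
$\frac{1}{P{\left(J{\left(w{\left(2 \right)},E \right)} \right)} - -1085} = \frac{1}{\frac{4}{-12} - -1085} = \frac{1}{4 \left(- \frac{1}{12}\right) + 1085} = \frac{1}{- \frac{1}{3} + 1085} = \frac{1}{\frac{3254}{3}} = \frac{3}{3254}$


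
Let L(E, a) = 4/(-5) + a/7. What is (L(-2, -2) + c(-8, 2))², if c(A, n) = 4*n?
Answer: 58564/1225 ≈ 47.807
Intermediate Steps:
L(E, a) = -⅘ + a/7 (L(E, a) = 4*(-⅕) + a*(⅐) = -⅘ + a/7)
(L(-2, -2) + c(-8, 2))² = ((-⅘ + (⅐)*(-2)) + 4*2)² = ((-⅘ - 2/7) + 8)² = (-38/35 + 8)² = (242/35)² = 58564/1225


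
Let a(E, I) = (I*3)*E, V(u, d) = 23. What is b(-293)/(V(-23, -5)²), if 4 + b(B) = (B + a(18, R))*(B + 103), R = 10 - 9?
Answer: 45406/529 ≈ 85.834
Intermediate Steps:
R = 1
a(E, I) = 3*E*I (a(E, I) = (3*I)*E = 3*E*I)
b(B) = -4 + (54 + B)*(103 + B) (b(B) = -4 + (B + 3*18*1)*(B + 103) = -4 + (B + 54)*(103 + B) = -4 + (54 + B)*(103 + B))
b(-293)/(V(-23, -5)²) = (5558 + (-293)² + 157*(-293))/(23²) = (5558 + 85849 - 46001)/529 = 45406*(1/529) = 45406/529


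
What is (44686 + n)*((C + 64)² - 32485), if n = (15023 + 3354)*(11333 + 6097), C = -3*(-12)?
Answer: -7203200073060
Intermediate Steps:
C = 36
n = 320311110 (n = 18377*17430 = 320311110)
(44686 + n)*((C + 64)² - 32485) = (44686 + 320311110)*((36 + 64)² - 32485) = 320355796*(100² - 32485) = 320355796*(10000 - 32485) = 320355796*(-22485) = -7203200073060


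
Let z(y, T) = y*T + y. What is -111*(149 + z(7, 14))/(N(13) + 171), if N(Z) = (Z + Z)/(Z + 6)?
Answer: -535686/3275 ≈ -163.57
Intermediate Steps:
z(y, T) = y + T*y (z(y, T) = T*y + y = y + T*y)
N(Z) = 2*Z/(6 + Z) (N(Z) = (2*Z)/(6 + Z) = 2*Z/(6 + Z))
-111*(149 + z(7, 14))/(N(13) + 171) = -111*(149 + 7*(1 + 14))/(2*13/(6 + 13) + 171) = -111*(149 + 7*15)/(2*13/19 + 171) = -111*(149 + 105)/(2*13*(1/19) + 171) = -28194/(26/19 + 171) = -28194/3275/19 = -28194*19/3275 = -111*4826/3275 = -535686/3275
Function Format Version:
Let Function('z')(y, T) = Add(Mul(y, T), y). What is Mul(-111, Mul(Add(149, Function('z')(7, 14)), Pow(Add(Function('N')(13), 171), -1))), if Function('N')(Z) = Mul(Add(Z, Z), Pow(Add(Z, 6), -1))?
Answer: Rational(-535686, 3275) ≈ -163.57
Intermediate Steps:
Function('z')(y, T) = Add(y, Mul(T, y)) (Function('z')(y, T) = Add(Mul(T, y), y) = Add(y, Mul(T, y)))
Function('N')(Z) = Mul(2, Z, Pow(Add(6, Z), -1)) (Function('N')(Z) = Mul(Mul(2, Z), Pow(Add(6, Z), -1)) = Mul(2, Z, Pow(Add(6, Z), -1)))
Mul(-111, Mul(Add(149, Function('z')(7, 14)), Pow(Add(Function('N')(13), 171), -1))) = Mul(-111, Mul(Add(149, Mul(7, Add(1, 14))), Pow(Add(Mul(2, 13, Pow(Add(6, 13), -1)), 171), -1))) = Mul(-111, Mul(Add(149, Mul(7, 15)), Pow(Add(Mul(2, 13, Pow(19, -1)), 171), -1))) = Mul(-111, Mul(Add(149, 105), Pow(Add(Mul(2, 13, Rational(1, 19)), 171), -1))) = Mul(-111, Mul(254, Pow(Add(Rational(26, 19), 171), -1))) = Mul(-111, Mul(254, Pow(Rational(3275, 19), -1))) = Mul(-111, Mul(254, Rational(19, 3275))) = Mul(-111, Rational(4826, 3275)) = Rational(-535686, 3275)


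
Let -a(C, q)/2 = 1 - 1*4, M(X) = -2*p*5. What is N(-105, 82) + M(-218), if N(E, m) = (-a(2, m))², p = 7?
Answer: -34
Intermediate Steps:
M(X) = -70 (M(X) = -2*7*5 = -14*5 = -70)
a(C, q) = 6 (a(C, q) = -2*(1 - 1*4) = -2*(1 - 4) = -2*(-3) = 6)
N(E, m) = 36 (N(E, m) = (-1*6)² = (-6)² = 36)
N(-105, 82) + M(-218) = 36 - 70 = -34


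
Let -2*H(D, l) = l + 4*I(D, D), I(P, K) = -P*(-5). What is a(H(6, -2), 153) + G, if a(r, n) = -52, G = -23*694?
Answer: -16014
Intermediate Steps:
I(P, K) = 5*P
G = -15962
H(D, l) = -10*D - l/2 (H(D, l) = -(l + 4*(5*D))/2 = -(l + 20*D)/2 = -10*D - l/2)
a(H(6, -2), 153) + G = -52 - 15962 = -16014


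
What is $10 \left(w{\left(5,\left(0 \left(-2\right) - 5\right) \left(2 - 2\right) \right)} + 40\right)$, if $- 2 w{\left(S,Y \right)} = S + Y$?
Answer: $375$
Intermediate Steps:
$w{\left(S,Y \right)} = - \frac{S}{2} - \frac{Y}{2}$ ($w{\left(S,Y \right)} = - \frac{S + Y}{2} = - \frac{S}{2} - \frac{Y}{2}$)
$10 \left(w{\left(5,\left(0 \left(-2\right) - 5\right) \left(2 - 2\right) \right)} + 40\right) = 10 \left(\left(\left(- \frac{1}{2}\right) 5 - \frac{\left(0 \left(-2\right) - 5\right) \left(2 - 2\right)}{2}\right) + 40\right) = 10 \left(\left(- \frac{5}{2} - \frac{\left(0 - 5\right) 0}{2}\right) + 40\right) = 10 \left(\left(- \frac{5}{2} - \frac{\left(-5\right) 0}{2}\right) + 40\right) = 10 \left(\left(- \frac{5}{2} - 0\right) + 40\right) = 10 \left(\left(- \frac{5}{2} + 0\right) + 40\right) = 10 \left(- \frac{5}{2} + 40\right) = 10 \cdot \frac{75}{2} = 375$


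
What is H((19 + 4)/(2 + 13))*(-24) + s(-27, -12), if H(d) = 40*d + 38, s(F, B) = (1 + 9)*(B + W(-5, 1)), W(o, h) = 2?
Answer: -2484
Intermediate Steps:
s(F, B) = 20 + 10*B (s(F, B) = (1 + 9)*(B + 2) = 10*(2 + B) = 20 + 10*B)
H(d) = 38 + 40*d
H((19 + 4)/(2 + 13))*(-24) + s(-27, -12) = (38 + 40*((19 + 4)/(2 + 13)))*(-24) + (20 + 10*(-12)) = (38 + 40*(23/15))*(-24) + (20 - 120) = (38 + 40*(23*(1/15)))*(-24) - 100 = (38 + 40*(23/15))*(-24) - 100 = (38 + 184/3)*(-24) - 100 = (298/3)*(-24) - 100 = -2384 - 100 = -2484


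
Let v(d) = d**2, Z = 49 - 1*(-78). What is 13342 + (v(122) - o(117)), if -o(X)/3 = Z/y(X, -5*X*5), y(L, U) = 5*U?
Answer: 137601623/4875 ≈ 28226.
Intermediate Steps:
Z = 127 (Z = 49 + 78 = 127)
o(X) = 381/(125*X) (o(X) = -381/(5*(-5*X*5)) = -381/(5*(-25*X)) = -381/((-125*X)) = -381*(-1/(125*X)) = -(-381)/(125*X) = 381/(125*X))
13342 + (v(122) - o(117)) = 13342 + (122**2 - 381/(125*117)) = 13342 + (14884 - 381/(125*117)) = 13342 + (14884 - 1*127/4875) = 13342 + (14884 - 127/4875) = 13342 + 72559373/4875 = 137601623/4875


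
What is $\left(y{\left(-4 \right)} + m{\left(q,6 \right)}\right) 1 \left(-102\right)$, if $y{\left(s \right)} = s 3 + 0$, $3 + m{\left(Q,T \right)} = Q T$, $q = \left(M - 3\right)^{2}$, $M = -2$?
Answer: $-13770$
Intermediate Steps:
$q = 25$ ($q = \left(-2 - 3\right)^{2} = \left(-5\right)^{2} = 25$)
$m{\left(Q,T \right)} = -3 + Q T$
$y{\left(s \right)} = 3 s$ ($y{\left(s \right)} = 3 s + 0 = 3 s$)
$\left(y{\left(-4 \right)} + m{\left(q,6 \right)}\right) 1 \left(-102\right) = \left(3 \left(-4\right) + \left(-3 + 25 \cdot 6\right)\right) 1 \left(-102\right) = \left(-12 + \left(-3 + 150\right)\right) 1 \left(-102\right) = \left(-12 + 147\right) 1 \left(-102\right) = 135 \cdot 1 \left(-102\right) = 135 \left(-102\right) = -13770$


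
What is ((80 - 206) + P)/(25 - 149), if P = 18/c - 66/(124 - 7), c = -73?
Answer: 180515/176514 ≈ 1.0227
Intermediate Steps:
P = -2308/2847 (P = 18/(-73) - 66/(124 - 7) = 18*(-1/73) - 66/117 = -18/73 - 66*1/117 = -18/73 - 22/39 = -2308/2847 ≈ -0.81068)
((80 - 206) + P)/(25 - 149) = ((80 - 206) - 2308/2847)/(25 - 149) = (-126 - 2308/2847)/(-124) = -361030/2847*(-1/124) = 180515/176514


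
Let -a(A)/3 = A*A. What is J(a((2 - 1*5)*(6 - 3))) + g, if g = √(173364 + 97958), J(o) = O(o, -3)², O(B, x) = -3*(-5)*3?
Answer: 2025 + √271322 ≈ 2545.9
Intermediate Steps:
O(B, x) = 45 (O(B, x) = 15*3 = 45)
a(A) = -3*A² (a(A) = -3*A*A = -3*A²)
J(o) = 2025 (J(o) = 45² = 2025)
g = √271322 ≈ 520.89
J(a((2 - 1*5)*(6 - 3))) + g = 2025 + √271322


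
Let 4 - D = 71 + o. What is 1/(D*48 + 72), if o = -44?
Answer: -1/1032 ≈ -0.00096899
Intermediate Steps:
D = -23 (D = 4 - (71 - 44) = 4 - 1*27 = 4 - 27 = -23)
1/(D*48 + 72) = 1/(-23*48 + 72) = 1/(-1104 + 72) = 1/(-1032) = -1/1032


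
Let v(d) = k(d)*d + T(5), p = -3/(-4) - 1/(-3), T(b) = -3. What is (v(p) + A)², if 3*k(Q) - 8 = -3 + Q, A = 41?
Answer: 301543225/186624 ≈ 1615.8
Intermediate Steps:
k(Q) = 5/3 + Q/3 (k(Q) = 8/3 + (-3 + Q)/3 = 8/3 + (-1 + Q/3) = 5/3 + Q/3)
p = 13/12 (p = -3*(-¼) - 1*(-⅓) = ¾ + ⅓ = 13/12 ≈ 1.0833)
v(d) = -3 + d*(5/3 + d/3) (v(d) = (5/3 + d/3)*d - 3 = d*(5/3 + d/3) - 3 = -3 + d*(5/3 + d/3))
(v(p) + A)² = ((-3 + (⅓)*(13/12)*(5 + 13/12)) + 41)² = ((-3 + (⅓)*(13/12)*(73/12)) + 41)² = ((-3 + 949/432) + 41)² = (-347/432 + 41)² = (17365/432)² = 301543225/186624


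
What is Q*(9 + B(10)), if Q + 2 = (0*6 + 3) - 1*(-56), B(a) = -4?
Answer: 285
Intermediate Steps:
Q = 57 (Q = -2 + ((0*6 + 3) - 1*(-56)) = -2 + ((0 + 3) + 56) = -2 + (3 + 56) = -2 + 59 = 57)
Q*(9 + B(10)) = 57*(9 - 4) = 57*5 = 285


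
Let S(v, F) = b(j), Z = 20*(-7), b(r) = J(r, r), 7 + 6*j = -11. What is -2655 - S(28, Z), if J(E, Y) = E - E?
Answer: -2655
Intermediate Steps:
j = -3 (j = -7/6 + (⅙)*(-11) = -7/6 - 11/6 = -3)
J(E, Y) = 0
b(r) = 0
Z = -140
S(v, F) = 0
-2655 - S(28, Z) = -2655 - 1*0 = -2655 + 0 = -2655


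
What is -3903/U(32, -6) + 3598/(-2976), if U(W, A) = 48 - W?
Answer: -182389/744 ≈ -245.15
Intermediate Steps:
-3903/U(32, -6) + 3598/(-2976) = -3903/(48 - 1*32) + 3598/(-2976) = -3903/(48 - 32) + 3598*(-1/2976) = -3903/16 - 1799/1488 = -182389/744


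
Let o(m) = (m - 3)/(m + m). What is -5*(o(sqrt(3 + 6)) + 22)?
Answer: -110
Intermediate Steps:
o(m) = (-3 + m)/(2*m) (o(m) = (-3 + m)/((2*m)) = (-3 + m)*(1/(2*m)) = (-3 + m)/(2*m))
-5*(o(sqrt(3 + 6)) + 22) = -5*((-3 + sqrt(3 + 6))/(2*(sqrt(3 + 6))) + 22) = -5*((-3 + sqrt(9))/(2*(sqrt(9))) + 22) = -5*((1/2)*(-3 + 3)/3 + 22) = -5*((1/2)*(1/3)*0 + 22) = -5*(0 + 22) = -5*22 = -110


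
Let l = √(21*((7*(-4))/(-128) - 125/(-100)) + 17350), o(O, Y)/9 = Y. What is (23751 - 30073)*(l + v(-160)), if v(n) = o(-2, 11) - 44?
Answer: -347710 - 3161*√1112374/4 ≈ -1.1812e+6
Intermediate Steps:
o(O, Y) = 9*Y
v(n) = 55 (v(n) = 9*11 - 44 = 99 - 44 = 55)
l = √1112374/8 (l = √(21*(-28*(-1/128) - 125*(-1/100)) + 17350) = √(21*(7/32 + 5/4) + 17350) = √(21*(47/32) + 17350) = √(987/32 + 17350) = √(556187/32) = √1112374/8 ≈ 131.84)
(23751 - 30073)*(l + v(-160)) = (23751 - 30073)*(√1112374/8 + 55) = -6322*(55 + √1112374/8) = -347710 - 3161*√1112374/4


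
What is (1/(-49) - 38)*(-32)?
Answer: 59616/49 ≈ 1216.7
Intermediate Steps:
(1/(-49) - 38)*(-32) = (-1/49 - 38)*(-32) = -1863/49*(-32) = 59616/49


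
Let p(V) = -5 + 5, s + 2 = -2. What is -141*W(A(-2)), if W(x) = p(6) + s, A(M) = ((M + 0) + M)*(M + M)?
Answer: 564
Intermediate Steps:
s = -4 (s = -2 - 2 = -4)
p(V) = 0
A(M) = 4*M**2 (A(M) = (M + M)*(2*M) = (2*M)*(2*M) = 4*M**2)
W(x) = -4 (W(x) = 0 - 4 = -4)
-141*W(A(-2)) = -141*(-4) = 564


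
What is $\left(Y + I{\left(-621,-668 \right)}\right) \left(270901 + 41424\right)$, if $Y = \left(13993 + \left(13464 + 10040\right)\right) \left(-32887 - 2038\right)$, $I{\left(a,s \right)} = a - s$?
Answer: $-409015409906350$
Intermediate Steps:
$Y = -1309582725$ ($Y = \left(13993 + 23504\right) \left(-34925\right) = 37497 \left(-34925\right) = -1309582725$)
$\left(Y + I{\left(-621,-668 \right)}\right) \left(270901 + 41424\right) = \left(-1309582725 - -47\right) \left(270901 + 41424\right) = \left(-1309582725 + \left(-621 + 668\right)\right) 312325 = \left(-1309582725 + 47\right) 312325 = \left(-1309582678\right) 312325 = -409015409906350$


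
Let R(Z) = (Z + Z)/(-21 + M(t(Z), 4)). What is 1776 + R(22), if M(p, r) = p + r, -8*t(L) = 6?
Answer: 125920/71 ≈ 1773.5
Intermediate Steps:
t(L) = -¾ (t(L) = -⅛*6 = -¾)
R(Z) = -8*Z/71 (R(Z) = (Z + Z)/(-21 + (-¾ + 4)) = (2*Z)/(-21 + 13/4) = (2*Z)/(-71/4) = (2*Z)*(-4/71) = -8*Z/71)
1776 + R(22) = 1776 - 8/71*22 = 1776 - 176/71 = 125920/71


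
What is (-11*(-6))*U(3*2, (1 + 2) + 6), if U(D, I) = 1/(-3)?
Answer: -22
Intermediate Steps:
U(D, I) = -⅓
(-11*(-6))*U(3*2, (1 + 2) + 6) = -11*(-6)*(-⅓) = 66*(-⅓) = -22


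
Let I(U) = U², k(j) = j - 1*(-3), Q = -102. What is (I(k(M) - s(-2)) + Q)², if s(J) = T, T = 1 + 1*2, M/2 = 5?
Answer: 4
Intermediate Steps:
M = 10 (M = 2*5 = 10)
T = 3 (T = 1 + 2 = 3)
s(J) = 3
k(j) = 3 + j (k(j) = j + 3 = 3 + j)
(I(k(M) - s(-2)) + Q)² = (((3 + 10) - 1*3)² - 102)² = ((13 - 3)² - 102)² = (10² - 102)² = (100 - 102)² = (-2)² = 4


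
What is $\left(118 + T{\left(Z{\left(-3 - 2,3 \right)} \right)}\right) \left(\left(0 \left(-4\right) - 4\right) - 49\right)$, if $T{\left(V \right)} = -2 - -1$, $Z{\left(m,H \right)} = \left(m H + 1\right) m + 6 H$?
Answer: $-6201$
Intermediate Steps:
$Z{\left(m,H \right)} = 6 H + m \left(1 + H m\right)$ ($Z{\left(m,H \right)} = \left(H m + 1\right) m + 6 H = \left(1 + H m\right) m + 6 H = m \left(1 + H m\right) + 6 H = 6 H + m \left(1 + H m\right)$)
$T{\left(V \right)} = -1$ ($T{\left(V \right)} = -2 + 1 = -1$)
$\left(118 + T{\left(Z{\left(-3 - 2,3 \right)} \right)}\right) \left(\left(0 \left(-4\right) - 4\right) - 49\right) = \left(118 - 1\right) \left(\left(0 \left(-4\right) - 4\right) - 49\right) = 117 \left(\left(0 - 4\right) - 49\right) = 117 \left(-4 - 49\right) = 117 \left(-53\right) = -6201$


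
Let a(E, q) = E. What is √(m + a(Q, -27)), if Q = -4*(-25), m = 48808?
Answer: 2*√12227 ≈ 221.15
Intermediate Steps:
Q = 100
√(m + a(Q, -27)) = √(48808 + 100) = √48908 = 2*√12227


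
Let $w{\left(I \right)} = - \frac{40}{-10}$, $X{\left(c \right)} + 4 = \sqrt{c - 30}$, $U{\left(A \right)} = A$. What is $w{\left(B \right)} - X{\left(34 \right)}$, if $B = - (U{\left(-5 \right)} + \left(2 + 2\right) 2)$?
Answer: $6$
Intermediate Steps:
$X{\left(c \right)} = -4 + \sqrt{-30 + c}$ ($X{\left(c \right)} = -4 + \sqrt{c - 30} = -4 + \sqrt{-30 + c}$)
$B = -3$ ($B = - (-5 + \left(2 + 2\right) 2) = - (-5 + 4 \cdot 2) = - (-5 + 8) = \left(-1\right) 3 = -3$)
$w{\left(I \right)} = 4$ ($w{\left(I \right)} = \left(-40\right) \left(- \frac{1}{10}\right) = 4$)
$w{\left(B \right)} - X{\left(34 \right)} = 4 - \left(-4 + \sqrt{-30 + 34}\right) = 4 - \left(-4 + \sqrt{4}\right) = 4 - \left(-4 + 2\right) = 4 - -2 = 4 + 2 = 6$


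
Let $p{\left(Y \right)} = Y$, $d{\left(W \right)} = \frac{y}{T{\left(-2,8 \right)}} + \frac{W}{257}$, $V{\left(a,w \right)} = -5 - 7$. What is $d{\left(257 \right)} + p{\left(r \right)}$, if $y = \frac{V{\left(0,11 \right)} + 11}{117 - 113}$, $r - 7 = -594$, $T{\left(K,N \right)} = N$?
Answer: $- \frac{18753}{32} \approx -586.03$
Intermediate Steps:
$V{\left(a,w \right)} = -12$ ($V{\left(a,w \right)} = -5 - 7 = -12$)
$r = -587$ ($r = 7 - 594 = -587$)
$y = - \frac{1}{4}$ ($y = \frac{-12 + 11}{117 - 113} = - \frac{1}{4} \approx -0.25$)
$d{\left(W \right)} = - \frac{1}{32} + \frac{W}{257}$ ($d{\left(W \right)} = - \frac{1}{4 \cdot 8} + \frac{W}{257} = \left(- \frac{1}{4}\right) \frac{1}{8} + W \frac{1}{257} = - \frac{1}{32} + \frac{W}{257}$)
$d{\left(257 \right)} + p{\left(r \right)} = \left(- \frac{1}{32} + \frac{1}{257} \cdot 257\right) - 587 = \left(- \frac{1}{32} + 1\right) - 587 = \frac{31}{32} - 587 = - \frac{18753}{32}$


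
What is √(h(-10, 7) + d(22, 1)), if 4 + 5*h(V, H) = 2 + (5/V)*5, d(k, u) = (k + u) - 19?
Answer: √310/10 ≈ 1.7607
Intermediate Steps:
d(k, u) = -19 + k + u
h(V, H) = -⅖ + 5/V (h(V, H) = -⅘ + (2 + (5/V)*5)/5 = -⅘ + (2 + 25/V)/5 = -⅘ + (⅖ + 5/V) = -⅖ + 5/V)
√(h(-10, 7) + d(22, 1)) = √((-⅖ + 5/(-10)) + (-19 + 22 + 1)) = √((-⅖ + 5*(-⅒)) + 4) = √((-⅖ - ½) + 4) = √(-9/10 + 4) = √(31/10) = √310/10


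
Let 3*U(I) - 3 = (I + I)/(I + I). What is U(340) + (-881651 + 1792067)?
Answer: 2731252/3 ≈ 9.1042e+5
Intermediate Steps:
U(I) = 4/3 (U(I) = 1 + ((I + I)/(I + I))/3 = 1 + ((2*I)/((2*I)))/3 = 1 + ((2*I)*(1/(2*I)))/3 = 1 + (1/3)*1 = 1 + 1/3 = 4/3)
U(340) + (-881651 + 1792067) = 4/3 + (-881651 + 1792067) = 4/3 + 910416 = 2731252/3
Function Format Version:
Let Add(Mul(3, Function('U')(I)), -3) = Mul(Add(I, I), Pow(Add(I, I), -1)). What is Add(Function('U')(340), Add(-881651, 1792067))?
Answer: Rational(2731252, 3) ≈ 9.1042e+5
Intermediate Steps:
Function('U')(I) = Rational(4, 3) (Function('U')(I) = Add(1, Mul(Rational(1, 3), Mul(Add(I, I), Pow(Add(I, I), -1)))) = Add(1, Mul(Rational(1, 3), Mul(Mul(2, I), Pow(Mul(2, I), -1)))) = Add(1, Mul(Rational(1, 3), Mul(Mul(2, I), Mul(Rational(1, 2), Pow(I, -1))))) = Add(1, Mul(Rational(1, 3), 1)) = Add(1, Rational(1, 3)) = Rational(4, 3))
Add(Function('U')(340), Add(-881651, 1792067)) = Add(Rational(4, 3), Add(-881651, 1792067)) = Add(Rational(4, 3), 910416) = Rational(2731252, 3)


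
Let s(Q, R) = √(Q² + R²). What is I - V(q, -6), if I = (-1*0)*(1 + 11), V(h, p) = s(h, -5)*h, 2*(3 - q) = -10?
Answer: -8*√89 ≈ -75.472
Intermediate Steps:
q = 8 (q = 3 - ½*(-10) = 3 + 5 = 8)
V(h, p) = h*√(25 + h²) (V(h, p) = √(h² + (-5)²)*h = √(h² + 25)*h = √(25 + h²)*h = h*√(25 + h²))
I = 0 (I = 0*12 = 0)
I - V(q, -6) = 0 - 8*√(25 + 8²) = 0 - 8*√(25 + 64) = 0 - 8*√89 = -8*√89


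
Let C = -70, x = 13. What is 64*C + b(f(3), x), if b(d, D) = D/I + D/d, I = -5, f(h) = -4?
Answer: -89717/20 ≈ -4485.9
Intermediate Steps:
b(d, D) = -D/5 + D/d (b(d, D) = D/(-5) + D/d = D*(-1/5) + D/d = -D/5 + D/d)
64*C + b(f(3), x) = 64*(-70) + (-1/5*13 + 13/(-4)) = -4480 + (-13/5 + 13*(-1/4)) = -4480 + (-13/5 - 13/4) = -4480 - 117/20 = -89717/20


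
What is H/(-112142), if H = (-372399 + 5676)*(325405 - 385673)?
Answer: -11050830882/56071 ≈ -1.9709e+5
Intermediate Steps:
H = 22101661764 (H = -366723*(-60268) = 22101661764)
H/(-112142) = 22101661764/(-112142) = 22101661764*(-1/112142) = -11050830882/56071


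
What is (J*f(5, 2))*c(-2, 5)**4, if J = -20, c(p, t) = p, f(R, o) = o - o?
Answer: 0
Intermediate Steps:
f(R, o) = 0
(J*f(5, 2))*c(-2, 5)**4 = -20*0*(-2)**4 = 0*16 = 0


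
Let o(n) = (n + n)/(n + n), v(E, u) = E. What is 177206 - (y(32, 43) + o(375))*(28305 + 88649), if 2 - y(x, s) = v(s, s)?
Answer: 4855366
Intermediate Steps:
y(x, s) = 2 - s
o(n) = 1 (o(n) = (2*n)/((2*n)) = (2*n)*(1/(2*n)) = 1)
177206 - (y(32, 43) + o(375))*(28305 + 88649) = 177206 - ((2 - 1*43) + 1)*(28305 + 88649) = 177206 - ((2 - 43) + 1)*116954 = 177206 - (-41 + 1)*116954 = 177206 - (-40)*116954 = 177206 - 1*(-4678160) = 177206 + 4678160 = 4855366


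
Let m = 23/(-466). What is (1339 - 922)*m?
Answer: -9591/466 ≈ -20.582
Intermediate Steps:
m = -23/466 (m = 23*(-1/466) = -23/466 ≈ -0.049356)
(1339 - 922)*m = (1339 - 922)*(-23/466) = 417*(-23/466) = -9591/466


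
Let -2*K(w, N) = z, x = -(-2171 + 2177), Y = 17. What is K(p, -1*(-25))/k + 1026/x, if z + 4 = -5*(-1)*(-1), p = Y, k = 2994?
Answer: -341313/1996 ≈ -171.00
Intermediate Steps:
p = 17
z = -9 (z = -4 - 5*(-1)*(-1) = -4 + 5*(-1) = -4 - 5 = -9)
x = -6 (x = -1*6 = -6)
K(w, N) = 9/2 (K(w, N) = -½*(-9) = 9/2)
K(p, -1*(-25))/k + 1026/x = (9/2)/2994 + 1026/(-6) = (9/2)*(1/2994) + 1026*(-⅙) = 3/1996 - 171 = -341313/1996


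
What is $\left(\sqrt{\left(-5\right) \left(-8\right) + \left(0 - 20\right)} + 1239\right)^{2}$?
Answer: $1535141 + 4956 \sqrt{5} \approx 1.5462 \cdot 10^{6}$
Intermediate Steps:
$\left(\sqrt{\left(-5\right) \left(-8\right) + \left(0 - 20\right)} + 1239\right)^{2} = \left(\sqrt{40 - 20} + 1239\right)^{2} = \left(\sqrt{20} + 1239\right)^{2} = \left(2 \sqrt{5} + 1239\right)^{2} = \left(1239 + 2 \sqrt{5}\right)^{2}$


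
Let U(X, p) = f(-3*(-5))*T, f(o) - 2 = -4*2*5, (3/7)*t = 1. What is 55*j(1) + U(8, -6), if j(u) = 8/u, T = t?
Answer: 1054/3 ≈ 351.33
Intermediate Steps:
t = 7/3 (t = (7/3)*1 = 7/3 ≈ 2.3333)
f(o) = -38 (f(o) = 2 - 4*2*5 = 2 - 8*5 = 2 - 40 = -38)
T = 7/3 ≈ 2.3333
U(X, p) = -266/3 (U(X, p) = -38*7/3 = -266/3)
55*j(1) + U(8, -6) = 55*(8/1) - 266/3 = 55*(8*1) - 266/3 = 55*8 - 266/3 = 440 - 266/3 = 1054/3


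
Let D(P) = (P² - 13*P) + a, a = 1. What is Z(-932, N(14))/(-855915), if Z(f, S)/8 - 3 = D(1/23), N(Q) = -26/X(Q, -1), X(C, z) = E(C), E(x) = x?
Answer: -4848/150926345 ≈ -3.2122e-5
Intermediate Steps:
X(C, z) = C
D(P) = 1 + P² - 13*P (D(P) = (P² - 13*P) + 1 = 1 + P² - 13*P)
N(Q) = -26/Q
Z(f, S) = 14544/529 (Z(f, S) = 24 + 8*(1 + (1/23)² - 13/23) = 24 + 8*(1 + (1/23)² - 13*1/23) = 24 + 8*(1 + 1/529 - 13/23) = 24 + 8*(231/529) = 24 + 1848/529 = 14544/529)
Z(-932, N(14))/(-855915) = (14544/529)/(-855915) = (14544/529)*(-1/855915) = -4848/150926345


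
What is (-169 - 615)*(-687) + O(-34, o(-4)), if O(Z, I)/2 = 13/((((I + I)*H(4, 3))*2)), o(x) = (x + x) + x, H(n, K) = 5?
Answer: 64632947/120 ≈ 5.3861e+5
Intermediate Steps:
o(x) = 3*x (o(x) = 2*x + x = 3*x)
O(Z, I) = 13/(10*I) (O(Z, I) = 2*(13/((((I + I)*5)*2))) = 2*(13/((((2*I)*5)*2))) = 2*(13/(((10*I)*2))) = 2*(13/((20*I))) = 2*(13*(1/(20*I))) = 2*(13/(20*I)) = 13/(10*I))
(-169 - 615)*(-687) + O(-34, o(-4)) = (-169 - 615)*(-687) + 13/(10*((3*(-4)))) = -784*(-687) + (13/10)/(-12) = 538608 + (13/10)*(-1/12) = 538608 - 13/120 = 64632947/120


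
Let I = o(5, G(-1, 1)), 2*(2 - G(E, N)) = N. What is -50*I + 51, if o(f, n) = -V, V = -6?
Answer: -249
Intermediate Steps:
G(E, N) = 2 - N/2
o(f, n) = 6 (o(f, n) = -1*(-6) = 6)
I = 6
-50*I + 51 = -50*6 + 51 = -300 + 51 = -249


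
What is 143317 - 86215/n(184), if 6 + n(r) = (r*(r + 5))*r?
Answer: 917053580411/6398778 ≈ 1.4332e+5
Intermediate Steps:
n(r) = -6 + r²*(5 + r) (n(r) = -6 + (r*(r + 5))*r = -6 + (r*(5 + r))*r = -6 + r²*(5 + r))
143317 - 86215/n(184) = 143317 - 86215/(-6 + 184³ + 5*184²) = 143317 - 86215/(-6 + 6229504 + 5*33856) = 143317 - 86215/(-6 + 6229504 + 169280) = 143317 - 86215/6398778 = 917053580411/6398778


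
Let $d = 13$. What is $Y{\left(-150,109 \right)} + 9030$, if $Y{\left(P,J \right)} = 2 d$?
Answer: $9056$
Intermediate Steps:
$Y{\left(P,J \right)} = 26$ ($Y{\left(P,J \right)} = 2 \cdot 13 = 26$)
$Y{\left(-150,109 \right)} + 9030 = 26 + 9030 = 9056$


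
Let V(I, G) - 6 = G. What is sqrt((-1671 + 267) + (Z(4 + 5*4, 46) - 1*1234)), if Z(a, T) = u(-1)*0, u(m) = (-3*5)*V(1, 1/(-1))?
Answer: I*sqrt(2638) ≈ 51.361*I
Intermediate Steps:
V(I, G) = 6 + G
u(m) = -75 (u(m) = (-3*5)*(6 + 1/(-1)) = -15*(6 - 1) = -15*5 = -75)
Z(a, T) = 0 (Z(a, T) = -75*0 = 0)
sqrt((-1671 + 267) + (Z(4 + 5*4, 46) - 1*1234)) = sqrt((-1671 + 267) + (0 - 1*1234)) = sqrt(-1404 + (0 - 1234)) = sqrt(-1404 - 1234) = sqrt(-2638) = I*sqrt(2638)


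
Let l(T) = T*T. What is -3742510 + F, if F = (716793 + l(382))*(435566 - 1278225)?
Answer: -726979987013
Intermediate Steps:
l(T) = T**2
F = -726976244503 (F = (716793 + 382**2)*(435566 - 1278225) = (716793 + 145924)*(-842659) = 862717*(-842659) = -726976244503)
-3742510 + F = -3742510 - 726976244503 = -726979987013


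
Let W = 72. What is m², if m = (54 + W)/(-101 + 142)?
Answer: 15876/1681 ≈ 9.4444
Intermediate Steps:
m = 126/41 (m = (54 + 72)/(-101 + 142) = 126/41 ≈ 3.0732)
m² = (126/41)² = 15876/1681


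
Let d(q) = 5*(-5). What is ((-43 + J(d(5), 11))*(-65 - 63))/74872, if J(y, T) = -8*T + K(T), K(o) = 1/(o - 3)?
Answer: 2094/9359 ≈ 0.22374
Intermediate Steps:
K(o) = 1/(-3 + o)
d(q) = -25
J(y, T) = 1/(-3 + T) - 8*T (J(y, T) = -8*T + 1/(-3 + T) = 1/(-3 + T) - 8*T)
((-43 + J(d(5), 11))*(-65 - 63))/74872 = ((-43 + (1 - 8*11*(-3 + 11))/(-3 + 11))*(-65 - 63))/74872 = ((-43 + (1 - 8*11*8)/8)*(-128))*(1/74872) = ((-43 + (1 - 704)/8)*(-128))*(1/74872) = ((-43 + (1/8)*(-703))*(-128))*(1/74872) = ((-43 - 703/8)*(-128))*(1/74872) = -1047/8*(-128)*(1/74872) = 16752*(1/74872) = 2094/9359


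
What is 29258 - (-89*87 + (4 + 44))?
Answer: 36953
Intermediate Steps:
29258 - (-89*87 + (4 + 44)) = 29258 - (-7743 + 48) = 29258 - 1*(-7695) = 29258 + 7695 = 36953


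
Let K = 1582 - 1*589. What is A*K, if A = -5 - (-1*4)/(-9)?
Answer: -16219/3 ≈ -5406.3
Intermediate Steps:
K = 993 (K = 1582 - 589 = 993)
A = -49/9 (A = -5 - (-4)*(-1)/9 = -5 - 1*4/9 = -5 - 4/9 = -49/9 ≈ -5.4444)
A*K = -49/9*993 = -16219/3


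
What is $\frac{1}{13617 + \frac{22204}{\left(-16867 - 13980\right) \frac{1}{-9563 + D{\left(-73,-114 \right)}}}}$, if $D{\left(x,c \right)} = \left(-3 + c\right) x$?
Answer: $\frac{30847}{442736087} \approx 6.9674 \cdot 10^{-5}$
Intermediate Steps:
$D{\left(x,c \right)} = x \left(-3 + c\right)$
$\frac{1}{13617 + \frac{22204}{\left(-16867 - 13980\right) \frac{1}{-9563 + D{\left(-73,-114 \right)}}}} = \frac{1}{13617 + \frac{22204}{\left(-16867 - 13980\right) \frac{1}{-9563 - 73 \left(-3 - 114\right)}}} = \frac{1}{13617 + \frac{22204}{\left(-30847\right) \frac{1}{-9563 - -8541}}} = \frac{1}{13617 + \frac{22204}{\left(-30847\right) \frac{1}{-9563 + 8541}}} = \frac{1}{13617 + \frac{22204}{\left(-30847\right) \frac{1}{-1022}}} = \frac{1}{13617 + \frac{22204}{\left(-30847\right) \left(- \frac{1}{1022}\right)}} = \frac{1}{13617 + \frac{22204}{\frac{30847}{1022}}} = \frac{1}{13617 + 22204 \cdot \frac{1022}{30847}} = \frac{1}{13617 + \frac{22692488}{30847}} = \frac{1}{\frac{442736087}{30847}} = \frac{30847}{442736087}$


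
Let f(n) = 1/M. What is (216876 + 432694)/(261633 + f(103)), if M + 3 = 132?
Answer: 41897265/16875329 ≈ 2.4828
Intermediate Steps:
M = 129 (M = -3 + 132 = 129)
f(n) = 1/129
(216876 + 432694)/(261633 + f(103)) = (216876 + 432694)/(261633 + 1/129) = 649570/(33750658/129) = 649570*(129/33750658) = 41897265/16875329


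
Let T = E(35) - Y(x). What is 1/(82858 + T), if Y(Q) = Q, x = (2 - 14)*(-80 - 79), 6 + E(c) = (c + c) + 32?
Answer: 1/81046 ≈ 1.2339e-5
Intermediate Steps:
E(c) = 26 + 2*c (E(c) = -6 + ((c + c) + 32) = -6 + (2*c + 32) = -6 + (32 + 2*c) = 26 + 2*c)
x = 1908 (x = -12*(-159) = 1908)
T = -1812 (T = (26 + 2*35) - 1*1908 = (26 + 70) - 1908 = 96 - 1908 = -1812)
1/(82858 + T) = 1/(82858 - 1812) = 1/81046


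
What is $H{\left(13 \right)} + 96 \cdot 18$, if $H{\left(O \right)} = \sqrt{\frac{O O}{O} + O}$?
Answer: $1728 + \sqrt{26} \approx 1733.1$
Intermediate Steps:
$H{\left(O \right)} = \sqrt{2} \sqrt{O}$ ($H{\left(O \right)} = \sqrt{\frac{O^{2}}{O} + O} = \sqrt{O + O} = \sqrt{2 O} = \sqrt{2} \sqrt{O}$)
$H{\left(13 \right)} + 96 \cdot 18 = \sqrt{2} \sqrt{13} + 96 \cdot 18 = \sqrt{26} + 1728 = 1728 + \sqrt{26}$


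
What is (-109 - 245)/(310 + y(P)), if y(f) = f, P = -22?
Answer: -59/48 ≈ -1.2292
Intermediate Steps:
(-109 - 245)/(310 + y(P)) = (-109 - 245)/(310 - 22) = -354/288 = -354*1/288 = -59/48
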